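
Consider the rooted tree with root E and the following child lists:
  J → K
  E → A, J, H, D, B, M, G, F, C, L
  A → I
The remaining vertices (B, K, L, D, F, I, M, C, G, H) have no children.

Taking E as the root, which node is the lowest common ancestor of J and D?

E

Ancestors of J (toward the root): J, E.
Ancestors of D: D, E.
The deepest node appearing in both lists is E.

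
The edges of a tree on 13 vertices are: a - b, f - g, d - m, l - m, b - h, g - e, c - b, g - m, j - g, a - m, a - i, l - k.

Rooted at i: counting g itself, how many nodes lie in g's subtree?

The subtree rooted at g contains: g, j, f, e — 4 nodes.

4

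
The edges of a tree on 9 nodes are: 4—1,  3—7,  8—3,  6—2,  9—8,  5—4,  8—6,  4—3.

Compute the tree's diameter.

Starting from 1, a farthest node is 2 at distance 5.
One longest path: 1–4–3–8–6–2.
So the diameter is 5.

5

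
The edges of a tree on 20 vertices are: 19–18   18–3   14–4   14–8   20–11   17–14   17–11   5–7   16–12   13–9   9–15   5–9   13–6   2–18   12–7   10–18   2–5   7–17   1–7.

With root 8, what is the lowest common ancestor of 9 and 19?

Path 9→root: 9 5 7 17 14 8; path 19→root: 19 18 2 5 7 17 14 8.
First common node: 5.

5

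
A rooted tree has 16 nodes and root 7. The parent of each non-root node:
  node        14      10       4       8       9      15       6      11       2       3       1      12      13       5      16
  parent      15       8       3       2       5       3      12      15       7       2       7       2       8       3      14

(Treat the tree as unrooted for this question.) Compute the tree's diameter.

Starting from 16, a farthest node is 6 at distance 6.
One longest path: 16-14-15-3-2-12-6.
So the diameter is 6.

6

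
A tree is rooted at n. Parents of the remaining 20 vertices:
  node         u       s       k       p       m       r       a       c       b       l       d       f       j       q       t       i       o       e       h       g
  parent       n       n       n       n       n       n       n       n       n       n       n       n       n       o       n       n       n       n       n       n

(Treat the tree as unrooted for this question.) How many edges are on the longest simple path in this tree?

3

Starting from q, a farthest node is l at distance 3.
One longest path: q-o-n-l.
So the diameter is 3.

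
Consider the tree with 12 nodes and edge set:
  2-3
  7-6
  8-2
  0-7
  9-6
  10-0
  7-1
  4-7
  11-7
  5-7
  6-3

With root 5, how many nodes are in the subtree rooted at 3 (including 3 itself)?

3

3's subtree: {3, 2, 8}, size 3.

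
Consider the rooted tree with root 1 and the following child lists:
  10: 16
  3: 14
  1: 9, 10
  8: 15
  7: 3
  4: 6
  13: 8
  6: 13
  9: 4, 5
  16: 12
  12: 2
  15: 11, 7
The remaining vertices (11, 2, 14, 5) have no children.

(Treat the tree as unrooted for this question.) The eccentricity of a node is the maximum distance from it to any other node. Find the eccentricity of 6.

A farthest node from 6 is 2.
The path 6–4–9–1–10–16–12–2 has 7 edges.

7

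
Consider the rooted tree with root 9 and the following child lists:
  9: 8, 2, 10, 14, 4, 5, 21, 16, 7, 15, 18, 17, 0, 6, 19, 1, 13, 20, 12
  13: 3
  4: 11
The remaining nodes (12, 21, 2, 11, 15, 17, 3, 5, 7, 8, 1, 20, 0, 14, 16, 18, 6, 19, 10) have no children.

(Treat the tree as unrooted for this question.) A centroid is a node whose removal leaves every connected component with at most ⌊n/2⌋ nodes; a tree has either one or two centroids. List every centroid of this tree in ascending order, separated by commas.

Removing 9 splits the tree into components of sizes 2, 2, 1, 1, 1, 1, 1, 1, 1, 1, 1, 1, 1, 1, 1, 1, 1, 1, 1; the largest is 2 ≤ ⌊22/2⌋ = 11.
Every other node leaves some component of size > 11, so the centroid is unique.

9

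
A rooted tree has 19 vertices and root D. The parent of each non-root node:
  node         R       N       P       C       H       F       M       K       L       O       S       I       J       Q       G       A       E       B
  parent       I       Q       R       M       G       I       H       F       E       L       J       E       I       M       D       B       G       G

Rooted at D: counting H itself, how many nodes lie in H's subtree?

5

The subtree rooted at H contains: H, M, Q, C, N — 5 nodes.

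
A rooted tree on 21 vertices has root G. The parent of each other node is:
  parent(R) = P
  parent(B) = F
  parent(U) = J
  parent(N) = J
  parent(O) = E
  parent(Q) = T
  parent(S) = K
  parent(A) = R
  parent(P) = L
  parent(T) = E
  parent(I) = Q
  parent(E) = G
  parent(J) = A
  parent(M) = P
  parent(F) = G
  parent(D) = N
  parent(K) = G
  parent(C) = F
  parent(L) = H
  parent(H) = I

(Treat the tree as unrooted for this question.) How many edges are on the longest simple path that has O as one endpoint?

The node farthest from O is D, via O–E–T–Q–I–H–L–P–R–A–J–N–D — 12 edges.

12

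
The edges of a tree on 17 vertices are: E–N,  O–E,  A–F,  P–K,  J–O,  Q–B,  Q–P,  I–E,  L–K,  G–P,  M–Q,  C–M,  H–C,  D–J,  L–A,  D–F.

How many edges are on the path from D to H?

9

The path is D–F–A–L–K–P–Q–M–C–H, which has 9 edges.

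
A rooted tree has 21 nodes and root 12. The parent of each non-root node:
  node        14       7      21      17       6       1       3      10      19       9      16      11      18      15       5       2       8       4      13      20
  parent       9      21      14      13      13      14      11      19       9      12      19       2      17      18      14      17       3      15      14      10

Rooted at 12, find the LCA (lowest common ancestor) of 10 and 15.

9

10's ancestor chain is 10, 19, 9, 12 and 15's is 15, 18, 17, 13, 14, 9, 12; they first meet at 9.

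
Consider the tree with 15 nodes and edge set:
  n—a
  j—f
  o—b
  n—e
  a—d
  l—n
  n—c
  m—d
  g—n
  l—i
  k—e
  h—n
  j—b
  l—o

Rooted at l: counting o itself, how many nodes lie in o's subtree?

4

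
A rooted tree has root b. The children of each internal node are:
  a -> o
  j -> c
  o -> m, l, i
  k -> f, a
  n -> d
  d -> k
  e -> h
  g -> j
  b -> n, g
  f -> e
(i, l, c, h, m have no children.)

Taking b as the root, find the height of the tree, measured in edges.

6

The longest root-to-leaf path is b → n → d → k → f → e → h (6 edges).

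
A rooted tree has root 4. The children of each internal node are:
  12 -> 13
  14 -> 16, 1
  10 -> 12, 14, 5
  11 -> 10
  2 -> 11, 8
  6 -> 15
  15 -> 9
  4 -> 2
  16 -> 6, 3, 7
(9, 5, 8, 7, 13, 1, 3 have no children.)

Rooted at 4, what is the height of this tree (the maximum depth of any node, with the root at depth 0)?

The longest root-to-leaf path is 4–2–11–10–14–16–6–15–9 (8 edges).

8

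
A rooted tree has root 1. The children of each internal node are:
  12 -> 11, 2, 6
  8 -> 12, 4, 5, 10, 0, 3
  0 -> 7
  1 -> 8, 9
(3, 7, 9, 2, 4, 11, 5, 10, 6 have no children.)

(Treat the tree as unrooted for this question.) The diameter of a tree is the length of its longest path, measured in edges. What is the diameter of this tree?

BFS from 6 reaches 9 last, at distance 4; BFS from 9 confirms no node is farther.
Path: 6 - 12 - 8 - 1 - 9.

4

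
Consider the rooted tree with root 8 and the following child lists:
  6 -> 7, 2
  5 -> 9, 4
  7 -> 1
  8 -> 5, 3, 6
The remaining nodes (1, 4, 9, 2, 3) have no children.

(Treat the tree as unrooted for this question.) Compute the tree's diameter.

A longest path is 1-7-6-8-5-4, with 5 edges.

5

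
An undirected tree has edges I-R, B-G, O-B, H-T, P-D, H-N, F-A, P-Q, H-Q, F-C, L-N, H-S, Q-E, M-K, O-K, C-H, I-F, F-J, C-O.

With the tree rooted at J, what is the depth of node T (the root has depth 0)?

Climbing from T to the root: T–H–C–F–J. That's 4 steps.

4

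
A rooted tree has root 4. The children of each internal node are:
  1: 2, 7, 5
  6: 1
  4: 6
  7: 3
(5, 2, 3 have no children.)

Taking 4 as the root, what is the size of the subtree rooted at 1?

1's subtree: {1, 7, 5, 2, 3}, size 5.

5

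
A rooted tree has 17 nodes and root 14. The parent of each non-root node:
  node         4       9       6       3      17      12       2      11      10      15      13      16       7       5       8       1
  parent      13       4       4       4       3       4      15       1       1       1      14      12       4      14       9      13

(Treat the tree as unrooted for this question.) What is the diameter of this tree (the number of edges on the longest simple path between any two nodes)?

Starting from 2, a farthest node is 16 at distance 6.
One longest path: 2 - 15 - 1 - 13 - 4 - 12 - 16.
So the diameter is 6.

6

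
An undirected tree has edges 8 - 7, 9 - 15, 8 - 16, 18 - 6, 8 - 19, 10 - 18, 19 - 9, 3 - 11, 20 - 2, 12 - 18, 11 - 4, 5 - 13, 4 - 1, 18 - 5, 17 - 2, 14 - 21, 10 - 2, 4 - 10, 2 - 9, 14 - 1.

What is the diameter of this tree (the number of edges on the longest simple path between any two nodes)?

Starting from 21, a farthest node is 7 at distance 9.
One longest path: 21 - 14 - 1 - 4 - 10 - 2 - 9 - 19 - 8 - 7.
So the diameter is 9.

9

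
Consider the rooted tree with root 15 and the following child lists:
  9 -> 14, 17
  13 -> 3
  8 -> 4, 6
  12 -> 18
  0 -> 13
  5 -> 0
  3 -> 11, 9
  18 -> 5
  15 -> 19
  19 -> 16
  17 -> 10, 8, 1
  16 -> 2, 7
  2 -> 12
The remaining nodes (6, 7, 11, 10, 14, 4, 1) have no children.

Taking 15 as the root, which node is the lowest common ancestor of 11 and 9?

Ancestors of 11 (toward the root): 11, 3, 13, 0, 5, 18, 12, 2, 16, 19, 15.
Ancestors of 9: 9, 3, 13, 0, 5, 18, 12, 2, 16, 19, 15.
The deepest node appearing in both lists is 3.

3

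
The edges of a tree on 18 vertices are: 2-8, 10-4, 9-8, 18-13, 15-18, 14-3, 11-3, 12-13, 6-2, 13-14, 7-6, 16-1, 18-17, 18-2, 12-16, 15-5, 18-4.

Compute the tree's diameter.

7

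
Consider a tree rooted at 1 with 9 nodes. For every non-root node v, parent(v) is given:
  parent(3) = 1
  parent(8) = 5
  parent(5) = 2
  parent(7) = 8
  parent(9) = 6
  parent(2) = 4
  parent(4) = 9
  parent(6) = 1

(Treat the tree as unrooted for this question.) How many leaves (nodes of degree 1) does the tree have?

Exactly 2 nodes have a single neighbour: 3, 7.

2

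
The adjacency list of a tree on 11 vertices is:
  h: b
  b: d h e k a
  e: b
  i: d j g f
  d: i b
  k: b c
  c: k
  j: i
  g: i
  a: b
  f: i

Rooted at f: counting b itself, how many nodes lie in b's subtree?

The subtree rooted at b contains: b, k, a, e, h, c — 6 nodes.

6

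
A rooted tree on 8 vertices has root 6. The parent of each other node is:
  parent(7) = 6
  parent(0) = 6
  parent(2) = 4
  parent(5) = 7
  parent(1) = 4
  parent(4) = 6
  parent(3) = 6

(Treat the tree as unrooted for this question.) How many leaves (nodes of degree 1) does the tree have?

Exactly 5 nodes have a single neighbour: 0, 1, 2, 3, 5.

5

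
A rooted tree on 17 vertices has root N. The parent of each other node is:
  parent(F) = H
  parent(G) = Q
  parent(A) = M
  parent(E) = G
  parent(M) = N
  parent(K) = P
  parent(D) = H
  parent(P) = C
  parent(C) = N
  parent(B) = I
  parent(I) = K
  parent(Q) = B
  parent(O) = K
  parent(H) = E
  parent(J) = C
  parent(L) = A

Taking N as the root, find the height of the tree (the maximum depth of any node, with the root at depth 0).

10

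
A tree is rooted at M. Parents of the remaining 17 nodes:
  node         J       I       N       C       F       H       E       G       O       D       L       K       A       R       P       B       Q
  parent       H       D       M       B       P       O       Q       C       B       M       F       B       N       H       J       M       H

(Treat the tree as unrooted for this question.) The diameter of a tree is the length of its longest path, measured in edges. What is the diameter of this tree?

9

BFS from L reaches I last, at distance 9; BFS from I confirms no node is farther.
Path: L–F–P–J–H–O–B–M–D–I.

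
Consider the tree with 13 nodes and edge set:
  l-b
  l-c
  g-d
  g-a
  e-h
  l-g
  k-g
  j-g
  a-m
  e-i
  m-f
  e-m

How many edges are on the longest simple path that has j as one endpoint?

A farthest node from j is i (h also at distance 5).
The path j – g – a – m – e – i has 5 edges.

5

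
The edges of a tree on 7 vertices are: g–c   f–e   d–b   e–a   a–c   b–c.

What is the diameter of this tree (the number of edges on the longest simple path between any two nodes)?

Starting from f, a farthest node is d at distance 5.
One longest path: f - e - a - c - b - d.
So the diameter is 5.

5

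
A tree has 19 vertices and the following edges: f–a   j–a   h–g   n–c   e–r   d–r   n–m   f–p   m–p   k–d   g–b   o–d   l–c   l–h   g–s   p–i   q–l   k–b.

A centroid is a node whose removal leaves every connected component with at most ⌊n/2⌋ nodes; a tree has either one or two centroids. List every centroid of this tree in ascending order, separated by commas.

l

If l is removed the pieces have sizes 9, 8, 1, all ≤ ⌊19/2⌋ = 9.
Every other node leaves some component of size > 9, so the centroid is unique.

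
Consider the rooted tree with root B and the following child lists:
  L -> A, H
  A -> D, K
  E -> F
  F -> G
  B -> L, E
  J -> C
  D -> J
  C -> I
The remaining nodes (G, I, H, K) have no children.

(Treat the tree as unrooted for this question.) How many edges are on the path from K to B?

3

K - A - L - B: 3 edges.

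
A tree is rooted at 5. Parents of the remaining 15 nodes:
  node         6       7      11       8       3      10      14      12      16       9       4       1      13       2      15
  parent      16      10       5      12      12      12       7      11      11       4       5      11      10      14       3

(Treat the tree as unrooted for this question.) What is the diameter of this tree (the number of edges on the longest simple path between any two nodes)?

8

BFS from 2 reaches 9 last, at distance 8; BFS from 9 confirms no node is farther.
Path: 2 – 14 – 7 – 10 – 12 – 11 – 5 – 4 – 9.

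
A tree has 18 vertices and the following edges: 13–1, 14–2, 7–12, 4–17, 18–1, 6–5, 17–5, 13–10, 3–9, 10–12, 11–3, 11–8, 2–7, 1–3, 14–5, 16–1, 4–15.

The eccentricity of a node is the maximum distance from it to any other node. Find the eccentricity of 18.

11

Distances from 18 peak at 11, attained at 15.
18–1–13–10–12–7–2–14–5–17–4–15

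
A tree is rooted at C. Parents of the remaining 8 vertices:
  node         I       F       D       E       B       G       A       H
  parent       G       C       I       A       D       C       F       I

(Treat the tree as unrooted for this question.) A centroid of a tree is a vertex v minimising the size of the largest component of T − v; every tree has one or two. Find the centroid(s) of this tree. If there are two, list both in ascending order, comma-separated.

If G is removed the pieces have sizes 4, 4, all ≤ ⌊9/2⌋ = 4.
No neighbour of G does as well, so G is the unique centroid.

G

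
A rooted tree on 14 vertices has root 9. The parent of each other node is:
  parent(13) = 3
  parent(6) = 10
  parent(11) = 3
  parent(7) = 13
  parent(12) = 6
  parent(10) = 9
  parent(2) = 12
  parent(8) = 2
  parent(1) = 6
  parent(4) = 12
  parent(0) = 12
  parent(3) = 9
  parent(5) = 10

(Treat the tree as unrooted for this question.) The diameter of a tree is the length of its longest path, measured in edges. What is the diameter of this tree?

8

Starting from 7, a farthest node is 8 at distance 8.
One longest path: 7–13–3–9–10–6–12–2–8.
So the diameter is 8.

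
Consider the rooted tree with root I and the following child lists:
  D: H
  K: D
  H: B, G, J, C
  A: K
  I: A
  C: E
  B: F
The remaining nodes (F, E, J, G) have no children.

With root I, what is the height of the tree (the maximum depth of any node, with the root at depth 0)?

The longest root-to-leaf path is I–A–K–D–H–C–E (6 edges).

6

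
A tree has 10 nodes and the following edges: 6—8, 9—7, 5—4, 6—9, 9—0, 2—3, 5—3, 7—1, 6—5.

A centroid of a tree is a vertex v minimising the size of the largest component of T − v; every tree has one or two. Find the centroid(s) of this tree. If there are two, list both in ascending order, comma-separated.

6

Delete 6: the remaining components have sizes 4, 4, 1. Max 4 ≤ 5, so 6 is a centroid.
No neighbour of 6 does as well, so 6 is the unique centroid.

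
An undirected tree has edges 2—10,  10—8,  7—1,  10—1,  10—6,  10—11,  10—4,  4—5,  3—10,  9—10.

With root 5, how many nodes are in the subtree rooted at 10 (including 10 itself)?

10's subtree: {10, 9, 6, 1, 8, 3, 11, 2, 7}, size 9.

9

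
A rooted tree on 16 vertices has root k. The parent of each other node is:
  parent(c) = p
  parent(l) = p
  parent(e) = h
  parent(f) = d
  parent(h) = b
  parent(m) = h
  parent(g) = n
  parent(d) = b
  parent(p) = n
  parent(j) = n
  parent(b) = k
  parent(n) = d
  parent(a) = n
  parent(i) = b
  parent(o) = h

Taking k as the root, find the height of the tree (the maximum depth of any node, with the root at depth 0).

5

c sits deepest: k – b – d – n – p – c — 5 edges from the root.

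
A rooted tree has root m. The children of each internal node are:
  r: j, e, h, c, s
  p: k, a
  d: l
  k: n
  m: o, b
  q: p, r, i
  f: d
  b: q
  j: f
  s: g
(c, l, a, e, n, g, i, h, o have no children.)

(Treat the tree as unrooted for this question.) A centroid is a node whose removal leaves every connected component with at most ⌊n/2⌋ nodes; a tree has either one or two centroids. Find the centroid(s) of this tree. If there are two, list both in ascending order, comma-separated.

If r is removed the pieces have sizes 9, 4, 2, 1, 1, 1, all ≤ ⌊19/2⌋ = 9.
Every other node leaves some component of size > 9, so the centroid is unique.

r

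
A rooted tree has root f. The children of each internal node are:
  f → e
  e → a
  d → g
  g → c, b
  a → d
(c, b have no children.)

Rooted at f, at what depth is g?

4

Path from f to g: f → e → a → d → g, which has 4 edges.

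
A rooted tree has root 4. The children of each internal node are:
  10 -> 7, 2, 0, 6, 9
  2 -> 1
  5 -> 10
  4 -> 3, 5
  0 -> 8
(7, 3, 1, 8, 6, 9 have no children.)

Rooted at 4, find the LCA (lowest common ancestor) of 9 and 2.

10

Ancestors of 9 (toward the root): 9, 10, 5, 4.
Ancestors of 2: 2, 10, 5, 4.
The deepest node appearing in both lists is 10.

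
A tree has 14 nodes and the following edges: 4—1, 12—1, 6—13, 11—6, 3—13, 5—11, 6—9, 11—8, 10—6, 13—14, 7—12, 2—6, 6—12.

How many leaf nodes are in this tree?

The leaves are 2, 3, 4, 5, 7, 8, 9, 10, 14.
That is 9 leaves.

9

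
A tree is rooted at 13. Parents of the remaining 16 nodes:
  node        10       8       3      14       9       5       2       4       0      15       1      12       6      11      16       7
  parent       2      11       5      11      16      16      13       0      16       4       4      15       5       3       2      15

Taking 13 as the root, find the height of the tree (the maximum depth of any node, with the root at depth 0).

6

8 sits deepest: 13–2–16–5–3–11–8 — 6 edges from the root.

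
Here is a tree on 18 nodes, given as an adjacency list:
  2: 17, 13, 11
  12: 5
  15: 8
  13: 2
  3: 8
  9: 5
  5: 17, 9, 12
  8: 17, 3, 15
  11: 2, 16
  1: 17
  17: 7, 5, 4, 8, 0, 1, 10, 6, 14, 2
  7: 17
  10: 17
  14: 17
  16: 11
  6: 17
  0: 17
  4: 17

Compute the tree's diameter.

5

A longest path is 16-11-2-17-8-15, with 5 edges.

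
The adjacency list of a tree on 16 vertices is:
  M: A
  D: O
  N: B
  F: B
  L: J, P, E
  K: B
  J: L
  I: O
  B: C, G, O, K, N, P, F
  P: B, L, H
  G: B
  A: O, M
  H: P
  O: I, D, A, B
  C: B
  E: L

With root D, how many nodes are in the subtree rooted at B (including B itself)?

11

The subtree rooted at B contains: B, P, K, F, G, N, C, L, H, J, E — 11 nodes.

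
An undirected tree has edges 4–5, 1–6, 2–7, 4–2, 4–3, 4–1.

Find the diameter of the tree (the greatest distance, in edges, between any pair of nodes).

A longest path is 7 – 2 – 4 – 1 – 6, with 4 edges.

4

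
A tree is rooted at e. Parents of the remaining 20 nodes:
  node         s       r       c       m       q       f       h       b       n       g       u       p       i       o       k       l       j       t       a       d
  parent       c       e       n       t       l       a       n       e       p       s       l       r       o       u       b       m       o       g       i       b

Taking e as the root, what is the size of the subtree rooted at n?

15

Descendants of n (including itself): n, h, c, s, g, t, m, l, q, u, o, j, i, a, f. That's 15.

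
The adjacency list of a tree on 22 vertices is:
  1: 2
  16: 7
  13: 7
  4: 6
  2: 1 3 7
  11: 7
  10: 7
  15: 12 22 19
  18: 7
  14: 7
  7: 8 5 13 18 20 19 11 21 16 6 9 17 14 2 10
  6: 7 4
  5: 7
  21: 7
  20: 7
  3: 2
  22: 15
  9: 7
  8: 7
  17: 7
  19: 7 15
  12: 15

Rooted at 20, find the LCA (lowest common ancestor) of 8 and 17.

Path 8→root: 8 7 20; path 17→root: 17 7 20.
First common node: 7.

7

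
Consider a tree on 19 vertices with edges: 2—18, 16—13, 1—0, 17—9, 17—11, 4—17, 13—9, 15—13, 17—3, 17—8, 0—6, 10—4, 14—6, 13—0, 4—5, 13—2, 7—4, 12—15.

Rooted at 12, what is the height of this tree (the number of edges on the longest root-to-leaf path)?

A deepest node is 10, reached by 12-15-13-9-17-4-10.
That path has 6 edges, so the height is 6.

6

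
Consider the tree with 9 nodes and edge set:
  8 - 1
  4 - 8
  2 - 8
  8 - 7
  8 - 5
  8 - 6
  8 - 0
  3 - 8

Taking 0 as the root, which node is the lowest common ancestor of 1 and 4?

1's ancestor chain is 1, 8, 0 and 4's is 4, 8, 0; they first meet at 8.

8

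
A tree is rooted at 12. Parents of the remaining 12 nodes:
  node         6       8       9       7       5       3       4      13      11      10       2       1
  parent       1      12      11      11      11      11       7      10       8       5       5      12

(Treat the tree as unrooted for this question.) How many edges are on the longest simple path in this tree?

Starting from 6, a farthest node is 13 at distance 7.
One longest path: 6 – 1 – 12 – 8 – 11 – 5 – 10 – 13.
So the diameter is 7.

7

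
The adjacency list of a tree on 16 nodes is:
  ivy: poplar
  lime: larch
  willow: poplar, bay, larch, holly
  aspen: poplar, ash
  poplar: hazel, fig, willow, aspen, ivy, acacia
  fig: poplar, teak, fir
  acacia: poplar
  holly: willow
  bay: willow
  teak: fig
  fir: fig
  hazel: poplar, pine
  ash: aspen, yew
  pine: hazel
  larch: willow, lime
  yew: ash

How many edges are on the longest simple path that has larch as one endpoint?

A farthest node from larch is yew.
The path larch – willow – poplar – aspen – ash – yew has 5 edges.

5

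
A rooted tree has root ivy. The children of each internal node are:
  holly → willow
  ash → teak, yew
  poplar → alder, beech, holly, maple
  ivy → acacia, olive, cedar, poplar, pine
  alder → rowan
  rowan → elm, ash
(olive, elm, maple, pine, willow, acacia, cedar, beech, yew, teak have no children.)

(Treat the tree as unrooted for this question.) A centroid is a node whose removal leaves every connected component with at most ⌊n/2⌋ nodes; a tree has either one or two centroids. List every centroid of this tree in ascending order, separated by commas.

Removing poplar splits the tree into components of sizes 6, 5, 2, 1, 1; the largest is 6 ≤ ⌊16/2⌋ = 8.
Every other node leaves some component of size > 8, so the centroid is unique.

poplar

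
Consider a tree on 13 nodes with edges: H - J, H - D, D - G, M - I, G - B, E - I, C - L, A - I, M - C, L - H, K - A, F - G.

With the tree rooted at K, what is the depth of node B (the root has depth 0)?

9

Path from K to B: K–A–I–M–C–L–H–D–G–B, which has 9 edges.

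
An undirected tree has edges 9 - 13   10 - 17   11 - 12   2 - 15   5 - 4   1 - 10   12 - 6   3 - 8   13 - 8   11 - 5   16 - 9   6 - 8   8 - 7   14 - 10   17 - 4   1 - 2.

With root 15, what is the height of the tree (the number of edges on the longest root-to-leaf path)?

13

16 sits deepest: 15 – 2 – 1 – 10 – 17 – 4 – 5 – 11 – 12 – 6 – 8 – 13 – 9 – 16 — 13 edges from the root.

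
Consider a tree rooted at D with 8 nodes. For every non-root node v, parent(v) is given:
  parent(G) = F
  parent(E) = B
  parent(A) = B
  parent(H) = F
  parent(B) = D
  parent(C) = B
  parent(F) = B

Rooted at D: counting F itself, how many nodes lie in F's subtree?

3

Descendants of F (including itself): F, G, H. That's 3.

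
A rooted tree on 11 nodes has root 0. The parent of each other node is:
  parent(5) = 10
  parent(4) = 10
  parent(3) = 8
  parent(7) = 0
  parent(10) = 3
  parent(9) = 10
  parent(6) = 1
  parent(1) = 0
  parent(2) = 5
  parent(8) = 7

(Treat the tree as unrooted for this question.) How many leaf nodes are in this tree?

The leaves are 2, 4, 6, 9.
That is 4 leaves.

4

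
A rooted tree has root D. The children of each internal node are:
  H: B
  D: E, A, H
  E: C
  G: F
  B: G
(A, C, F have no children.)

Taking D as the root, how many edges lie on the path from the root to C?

2

Climbing from C to the root: C → E → D. That's 2 steps.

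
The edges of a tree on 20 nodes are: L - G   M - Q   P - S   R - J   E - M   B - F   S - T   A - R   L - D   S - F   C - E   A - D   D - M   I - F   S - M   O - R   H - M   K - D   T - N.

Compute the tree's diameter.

7

Starting from J, a farthest node is N at distance 7.
One longest path: J-R-A-D-M-S-T-N.
So the diameter is 7.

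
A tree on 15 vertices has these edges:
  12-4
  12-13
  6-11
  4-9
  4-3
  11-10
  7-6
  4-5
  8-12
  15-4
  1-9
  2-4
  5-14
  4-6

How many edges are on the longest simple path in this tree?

BFS from 10 reaches 8 last, at distance 5; BFS from 8 confirms no node is farther.
Path: 10 - 11 - 6 - 4 - 12 - 8.

5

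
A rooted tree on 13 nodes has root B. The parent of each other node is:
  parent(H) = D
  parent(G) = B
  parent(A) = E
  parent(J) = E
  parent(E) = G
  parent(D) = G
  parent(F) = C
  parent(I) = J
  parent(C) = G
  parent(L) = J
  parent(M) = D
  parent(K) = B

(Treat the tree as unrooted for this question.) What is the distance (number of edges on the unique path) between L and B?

4

The path is L – J – E – G – B, which has 4 edges.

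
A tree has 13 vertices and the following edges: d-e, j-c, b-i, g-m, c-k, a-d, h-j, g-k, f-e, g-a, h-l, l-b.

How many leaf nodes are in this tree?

3

Degree-1 nodes: f, i, m — 3 of them.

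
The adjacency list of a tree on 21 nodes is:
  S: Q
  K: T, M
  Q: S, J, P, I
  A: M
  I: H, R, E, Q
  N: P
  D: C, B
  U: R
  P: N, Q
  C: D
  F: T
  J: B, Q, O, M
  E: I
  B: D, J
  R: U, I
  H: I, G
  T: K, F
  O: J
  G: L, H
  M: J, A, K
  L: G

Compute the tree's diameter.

9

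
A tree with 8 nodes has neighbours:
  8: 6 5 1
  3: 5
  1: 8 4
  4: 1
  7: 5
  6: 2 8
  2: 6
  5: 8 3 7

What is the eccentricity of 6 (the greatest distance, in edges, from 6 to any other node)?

3

Distances from 6 peak at 3, attained at 3 (4, 7 also at distance 3).
6 – 8 – 5 – 3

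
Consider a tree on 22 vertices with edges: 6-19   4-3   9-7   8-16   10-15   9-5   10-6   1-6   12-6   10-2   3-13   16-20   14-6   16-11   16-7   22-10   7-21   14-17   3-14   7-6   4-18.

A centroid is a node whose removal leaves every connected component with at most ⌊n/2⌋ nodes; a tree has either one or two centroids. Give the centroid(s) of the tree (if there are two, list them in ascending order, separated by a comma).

6

Delete 6: the remaining components have sizes 8, 6, 4, 1, 1, 1. Max 8 ≤ 11, so 6 is a centroid.
Every other node leaves some component of size > 11, so the centroid is unique.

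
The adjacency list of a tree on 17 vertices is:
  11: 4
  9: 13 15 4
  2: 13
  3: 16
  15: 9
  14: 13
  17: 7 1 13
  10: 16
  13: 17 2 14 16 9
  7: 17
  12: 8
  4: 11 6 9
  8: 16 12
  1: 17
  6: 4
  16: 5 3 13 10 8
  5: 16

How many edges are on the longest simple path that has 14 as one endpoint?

Distances from 14 peak at 4, attained at 11 (6, 12 also at distance 4).
14-13-9-4-11

4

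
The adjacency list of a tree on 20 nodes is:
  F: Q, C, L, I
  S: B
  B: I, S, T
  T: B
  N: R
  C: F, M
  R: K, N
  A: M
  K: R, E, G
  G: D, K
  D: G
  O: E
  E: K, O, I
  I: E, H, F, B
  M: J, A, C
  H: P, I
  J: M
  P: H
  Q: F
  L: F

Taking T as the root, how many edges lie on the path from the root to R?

T → B → I → E → K → R — 5 edges.

5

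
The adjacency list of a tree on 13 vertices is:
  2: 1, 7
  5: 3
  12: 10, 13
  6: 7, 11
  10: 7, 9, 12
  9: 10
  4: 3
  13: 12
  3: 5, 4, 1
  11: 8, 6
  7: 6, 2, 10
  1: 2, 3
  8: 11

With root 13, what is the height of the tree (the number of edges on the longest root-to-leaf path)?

The longest root-to-leaf path is 13-12-10-7-2-1-3-4 (7 edges).

7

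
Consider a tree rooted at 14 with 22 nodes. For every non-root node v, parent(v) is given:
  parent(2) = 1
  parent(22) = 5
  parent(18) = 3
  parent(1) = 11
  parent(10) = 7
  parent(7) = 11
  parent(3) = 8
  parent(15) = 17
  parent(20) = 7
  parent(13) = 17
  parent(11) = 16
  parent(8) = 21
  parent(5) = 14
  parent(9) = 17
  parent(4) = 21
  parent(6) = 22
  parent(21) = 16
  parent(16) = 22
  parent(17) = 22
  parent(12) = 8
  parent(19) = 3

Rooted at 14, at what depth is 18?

14 → 5 → 22 → 16 → 21 → 8 → 3 → 18 — 7 edges.

7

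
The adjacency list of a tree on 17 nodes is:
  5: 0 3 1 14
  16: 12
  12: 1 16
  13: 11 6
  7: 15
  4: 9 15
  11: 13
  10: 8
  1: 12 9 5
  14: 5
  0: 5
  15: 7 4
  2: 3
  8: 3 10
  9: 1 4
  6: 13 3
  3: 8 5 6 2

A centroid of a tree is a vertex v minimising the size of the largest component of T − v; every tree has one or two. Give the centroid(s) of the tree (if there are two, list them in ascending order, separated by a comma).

5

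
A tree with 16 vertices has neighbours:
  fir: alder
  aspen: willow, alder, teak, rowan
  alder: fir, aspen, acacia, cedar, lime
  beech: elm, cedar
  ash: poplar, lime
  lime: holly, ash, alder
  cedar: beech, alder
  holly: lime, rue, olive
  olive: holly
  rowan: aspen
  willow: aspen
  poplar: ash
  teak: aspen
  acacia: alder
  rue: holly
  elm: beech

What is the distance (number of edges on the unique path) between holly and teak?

The path is holly – lime – alder – aspen – teak, which has 4 edges.

4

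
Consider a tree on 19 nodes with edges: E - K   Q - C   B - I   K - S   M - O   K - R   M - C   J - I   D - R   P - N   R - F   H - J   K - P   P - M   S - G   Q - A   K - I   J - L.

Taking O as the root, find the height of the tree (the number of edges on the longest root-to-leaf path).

The longest root-to-leaf path is O-M-P-K-I-J-L (6 edges).

6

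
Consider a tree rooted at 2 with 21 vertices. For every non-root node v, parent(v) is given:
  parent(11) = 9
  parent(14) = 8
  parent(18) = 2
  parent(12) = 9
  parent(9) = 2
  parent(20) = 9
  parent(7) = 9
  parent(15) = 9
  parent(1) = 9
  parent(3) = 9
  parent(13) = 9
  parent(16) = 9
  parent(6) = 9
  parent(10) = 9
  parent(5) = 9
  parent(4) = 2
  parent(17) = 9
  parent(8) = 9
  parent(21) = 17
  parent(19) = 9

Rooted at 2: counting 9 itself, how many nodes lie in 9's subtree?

18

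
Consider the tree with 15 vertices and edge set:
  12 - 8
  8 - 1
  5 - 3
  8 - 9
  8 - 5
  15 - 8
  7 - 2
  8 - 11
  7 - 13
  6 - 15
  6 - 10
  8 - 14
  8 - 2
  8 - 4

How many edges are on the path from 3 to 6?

4

Walking from 3: 3 - 5 - 8 - 15 - 6. Length 4.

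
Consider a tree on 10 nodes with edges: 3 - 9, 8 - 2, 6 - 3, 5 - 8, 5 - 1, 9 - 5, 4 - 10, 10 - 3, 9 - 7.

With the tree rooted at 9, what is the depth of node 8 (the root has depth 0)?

9 – 5 – 8 — 2 edges.

2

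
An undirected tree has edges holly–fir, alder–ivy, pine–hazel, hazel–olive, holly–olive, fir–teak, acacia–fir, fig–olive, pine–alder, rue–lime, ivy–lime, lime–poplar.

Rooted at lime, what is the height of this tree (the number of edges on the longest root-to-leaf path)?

A deepest node is acacia, reached by lime → ivy → alder → pine → hazel → olive → holly → fir → acacia.
That path has 8 edges, so the height is 8.

8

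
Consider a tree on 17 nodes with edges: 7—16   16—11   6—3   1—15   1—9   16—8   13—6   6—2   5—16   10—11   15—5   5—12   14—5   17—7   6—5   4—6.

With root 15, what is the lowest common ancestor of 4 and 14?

Path 4→root: 4 6 5 15; path 14→root: 14 5 15.
First common node: 5.

5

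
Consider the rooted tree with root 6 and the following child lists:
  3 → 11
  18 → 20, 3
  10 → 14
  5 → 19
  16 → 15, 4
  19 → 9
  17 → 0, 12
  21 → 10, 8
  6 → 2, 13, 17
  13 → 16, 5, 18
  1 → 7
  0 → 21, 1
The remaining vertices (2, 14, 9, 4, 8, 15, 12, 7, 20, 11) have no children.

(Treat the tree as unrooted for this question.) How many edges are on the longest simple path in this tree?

A longest path is 9–19–5–13–6–17–0–21–10–14, with 9 edges.

9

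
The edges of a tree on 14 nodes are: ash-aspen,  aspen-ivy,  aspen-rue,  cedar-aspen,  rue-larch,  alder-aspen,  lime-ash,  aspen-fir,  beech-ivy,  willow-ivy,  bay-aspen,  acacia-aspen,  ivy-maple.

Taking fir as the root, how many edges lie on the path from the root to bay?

2

Climbing from bay to the root: bay–aspen–fir. That's 2 steps.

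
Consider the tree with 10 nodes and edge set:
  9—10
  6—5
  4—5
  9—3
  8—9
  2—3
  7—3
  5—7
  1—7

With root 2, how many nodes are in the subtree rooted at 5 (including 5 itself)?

Descendants of 5 (including itself): 5, 6, 4. That's 3.

3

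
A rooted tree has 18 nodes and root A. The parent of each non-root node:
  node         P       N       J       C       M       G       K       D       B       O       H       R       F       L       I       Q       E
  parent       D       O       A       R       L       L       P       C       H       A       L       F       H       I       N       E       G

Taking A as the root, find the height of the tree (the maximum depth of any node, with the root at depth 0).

A deepest node is K, reached by A – O – N – I – L – H – F – R – C – D – P – K.
That path has 11 edges, so the height is 11.

11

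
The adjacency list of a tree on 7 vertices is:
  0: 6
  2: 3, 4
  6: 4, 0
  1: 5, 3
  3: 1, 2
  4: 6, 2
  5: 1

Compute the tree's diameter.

6

BFS from 0 reaches 5 last, at distance 6; BFS from 5 confirms no node is farther.
Path: 0 - 6 - 4 - 2 - 3 - 1 - 5.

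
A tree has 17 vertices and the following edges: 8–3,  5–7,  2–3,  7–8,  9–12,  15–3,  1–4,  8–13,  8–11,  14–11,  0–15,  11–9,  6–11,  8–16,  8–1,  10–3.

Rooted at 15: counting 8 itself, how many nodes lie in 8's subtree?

The subtree rooted at 8 contains: 8, 11, 16, 1, 7, 13, 9, 6, 14, 4, 5, 12 — 12 nodes.

12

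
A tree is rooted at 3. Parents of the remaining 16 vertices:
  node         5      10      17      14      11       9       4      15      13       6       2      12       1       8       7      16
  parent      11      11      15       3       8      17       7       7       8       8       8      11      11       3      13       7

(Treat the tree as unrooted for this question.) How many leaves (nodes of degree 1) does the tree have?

The leaves are 1, 2, 4, 5, 6, 9, 10, 12, 14, 16.
That is 10 leaves.

10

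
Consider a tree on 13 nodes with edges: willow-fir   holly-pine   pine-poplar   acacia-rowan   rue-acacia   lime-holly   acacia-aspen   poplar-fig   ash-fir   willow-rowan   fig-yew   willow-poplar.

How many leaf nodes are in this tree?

Degree-1 nodes: ash, aspen, lime, rue, yew — 5 of them.

5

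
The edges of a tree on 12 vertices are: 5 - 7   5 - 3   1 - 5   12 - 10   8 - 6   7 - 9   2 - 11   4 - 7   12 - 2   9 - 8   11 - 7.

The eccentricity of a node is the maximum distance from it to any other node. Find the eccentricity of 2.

5

The node farthest from 2 is 6, via 2 – 11 – 7 – 9 – 8 – 6 — 5 edges.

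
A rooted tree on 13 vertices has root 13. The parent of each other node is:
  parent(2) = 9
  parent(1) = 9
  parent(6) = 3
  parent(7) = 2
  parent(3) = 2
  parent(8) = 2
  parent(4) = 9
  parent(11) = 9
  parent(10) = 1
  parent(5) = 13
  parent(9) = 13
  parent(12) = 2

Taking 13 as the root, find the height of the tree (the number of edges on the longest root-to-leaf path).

6 sits deepest: 13 – 9 – 2 – 3 – 6 — 4 edges from the root.

4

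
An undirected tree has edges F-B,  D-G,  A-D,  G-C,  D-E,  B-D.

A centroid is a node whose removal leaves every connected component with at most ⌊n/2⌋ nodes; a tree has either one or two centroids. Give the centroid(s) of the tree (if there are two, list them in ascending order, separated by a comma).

If D is removed the pieces have sizes 2, 2, 1, 1, all ≤ ⌊7/2⌋ = 3.
No neighbour of D does as well, so D is the unique centroid.

D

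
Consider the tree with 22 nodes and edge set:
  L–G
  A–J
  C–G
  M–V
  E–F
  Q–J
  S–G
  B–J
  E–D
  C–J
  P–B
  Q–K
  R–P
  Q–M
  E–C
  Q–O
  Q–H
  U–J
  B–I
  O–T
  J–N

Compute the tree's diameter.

6

BFS from D reaches R last, at distance 6; BFS from R confirms no node is farther.
Path: D-E-C-J-B-P-R.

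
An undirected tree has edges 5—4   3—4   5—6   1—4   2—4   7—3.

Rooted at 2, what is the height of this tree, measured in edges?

6 sits deepest: 2–4–5–6 — 3 edges from the root.

3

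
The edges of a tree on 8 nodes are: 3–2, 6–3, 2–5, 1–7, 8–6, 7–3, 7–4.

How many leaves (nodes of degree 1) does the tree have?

4

Exactly 4 nodes have a single neighbour: 1, 4, 5, 8.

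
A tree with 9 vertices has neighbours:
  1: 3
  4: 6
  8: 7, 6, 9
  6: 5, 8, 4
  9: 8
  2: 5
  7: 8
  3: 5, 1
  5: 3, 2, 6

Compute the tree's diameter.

5

Starting from 1, a farthest node is 9 at distance 5.
One longest path: 1–3–5–6–8–9.
So the diameter is 5.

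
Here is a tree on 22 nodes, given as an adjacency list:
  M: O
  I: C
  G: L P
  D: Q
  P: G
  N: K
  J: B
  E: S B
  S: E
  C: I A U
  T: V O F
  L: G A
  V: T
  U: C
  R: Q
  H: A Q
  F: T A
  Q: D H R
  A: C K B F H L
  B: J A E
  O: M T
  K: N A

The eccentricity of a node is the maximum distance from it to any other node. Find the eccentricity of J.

Distances from J peak at 6, attained at M.
J–B–A–F–T–O–M

6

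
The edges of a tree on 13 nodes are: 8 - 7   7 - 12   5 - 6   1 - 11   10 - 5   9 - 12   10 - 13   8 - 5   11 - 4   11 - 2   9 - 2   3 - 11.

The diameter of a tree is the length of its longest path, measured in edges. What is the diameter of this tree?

BFS from 13 reaches 3 last, at distance 9; BFS from 3 confirms no node is farther.
Path: 13 - 10 - 5 - 8 - 7 - 12 - 9 - 2 - 11 - 3.

9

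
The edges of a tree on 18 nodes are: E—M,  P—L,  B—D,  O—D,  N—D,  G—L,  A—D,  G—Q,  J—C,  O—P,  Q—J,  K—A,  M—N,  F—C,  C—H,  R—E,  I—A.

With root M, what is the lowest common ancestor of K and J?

D

K's ancestor chain is K, A, D, N, M and J's is J, Q, G, L, P, O, D, N, M; they first meet at D.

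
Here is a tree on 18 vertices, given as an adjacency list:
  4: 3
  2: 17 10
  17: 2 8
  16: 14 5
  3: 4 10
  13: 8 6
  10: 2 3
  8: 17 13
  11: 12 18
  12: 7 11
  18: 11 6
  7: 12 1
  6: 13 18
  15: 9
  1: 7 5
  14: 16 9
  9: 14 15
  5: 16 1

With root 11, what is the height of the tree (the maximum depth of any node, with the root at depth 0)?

The longest root-to-leaf path is 11–18–6–13–8–17–2–10–3–4 (9 edges).

9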